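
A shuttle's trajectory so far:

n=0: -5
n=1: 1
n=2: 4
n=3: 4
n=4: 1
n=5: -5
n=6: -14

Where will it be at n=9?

-59

Successive displacements: +6, +3, +0, -3, -6, -9 — each changes by -3.
step 7: -14 − 12 → -26
step 8: -26 − 15 → -41
step 9: -41 − 18 → -59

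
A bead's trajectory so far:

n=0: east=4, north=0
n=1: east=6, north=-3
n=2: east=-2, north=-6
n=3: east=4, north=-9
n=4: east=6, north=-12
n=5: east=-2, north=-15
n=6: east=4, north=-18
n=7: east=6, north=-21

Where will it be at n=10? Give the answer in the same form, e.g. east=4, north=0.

east=6, north=-30

The east coordinate repeats the cycle [4, 6, -2] with period 3; step 10 mod 3 = 1, giving 6.
The north coordinate changes by -3 each step, so at step 10 it is 0 + 10·(-3) = -30.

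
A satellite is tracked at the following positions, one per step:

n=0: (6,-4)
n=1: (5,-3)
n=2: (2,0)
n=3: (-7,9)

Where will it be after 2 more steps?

Step-to-step displacements: (-1,+1), (-3,+3), (-9,+9); each is 3× the previous.
step 4: (-7,9) + (-27,+27) → (-34,36)
step 5: (-34,36) + (-81,+81) → (-115,117)

(-115,117)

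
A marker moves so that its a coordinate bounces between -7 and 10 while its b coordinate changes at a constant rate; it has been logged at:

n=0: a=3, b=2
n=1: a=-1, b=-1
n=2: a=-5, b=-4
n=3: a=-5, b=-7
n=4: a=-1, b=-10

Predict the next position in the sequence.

The a coordinate reflects between -7 and 10, moving 4 per step.
  step 5: -1 → 3
The b coordinate changes by -3 each step: at step 5 it is -13.

a=3, b=-13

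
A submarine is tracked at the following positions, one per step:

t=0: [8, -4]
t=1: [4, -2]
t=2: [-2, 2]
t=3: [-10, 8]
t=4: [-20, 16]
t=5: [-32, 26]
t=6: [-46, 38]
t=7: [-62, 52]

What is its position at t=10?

[-122, 106]

Successive displacements: [-4, +2], [-6, +4], [-8, +6], [-10, +8], [-12, +10], [-14, +12], [-16, +14] — each changes by [-2, +2].
step 8: [-62, 52] + [-18, +16] → [-80, 68]
step 9: [-80, 68] + [-20, +18] → [-100, 86]
step 10: [-100, 86] + [-22, +20] → [-122, 106]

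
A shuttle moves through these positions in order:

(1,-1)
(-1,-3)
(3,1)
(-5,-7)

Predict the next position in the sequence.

The jumps are (-2,-2), (+4,+4), (-8,-8) — a geometric progression with ratio -2.
step 4: (-5,-7) + (+16,+16) → (11,9)

(11,9)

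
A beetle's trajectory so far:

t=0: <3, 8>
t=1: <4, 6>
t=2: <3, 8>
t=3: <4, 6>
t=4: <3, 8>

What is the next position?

Consecutive displacements <+1, -2>, <-1, +2>, <+1, -2>, <-1, +2> scale by a factor of -1 each step.
step 5: <3, 8> + <+1, -2> → <4, 6>

<4, 6>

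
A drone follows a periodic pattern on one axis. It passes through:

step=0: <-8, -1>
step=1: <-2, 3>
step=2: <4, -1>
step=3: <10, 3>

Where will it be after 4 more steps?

The first coordinate changes by +6 each step, so at step 7 it is -8 + 7·(6) = 34.
The second coordinate repeats the cycle [-1, 3] with period 2; step 7 mod 2 = 1, giving 3.

<34, 3>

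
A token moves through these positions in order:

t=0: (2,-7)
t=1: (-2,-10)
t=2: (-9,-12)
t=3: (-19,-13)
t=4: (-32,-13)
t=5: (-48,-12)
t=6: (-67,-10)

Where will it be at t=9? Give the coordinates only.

(-142,2)

First differences are (-4,-3), (-7,-2), (-10,-1), (-13,+0), (-16,+1), (-19,+2); their common second difference is (-3,+1) (constant acceleration).
step 7: (-67,-10) + (-22,+3) → (-89,-7)
step 8: (-89,-7) + (-25,+4) → (-114,-3)
step 9: (-114,-3) + (-28,+5) → (-142,2)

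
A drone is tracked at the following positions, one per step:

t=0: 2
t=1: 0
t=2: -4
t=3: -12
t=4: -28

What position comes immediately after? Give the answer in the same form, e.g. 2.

-60

The jumps are -2, -4, -8, -16 — a geometric progression with ratio 2.
step 5: -28 − 32 → -60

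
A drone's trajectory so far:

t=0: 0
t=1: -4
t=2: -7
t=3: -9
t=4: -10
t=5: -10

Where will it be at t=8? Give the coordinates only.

Successive displacements: -4, -3, -2, -1, +0 — each changes by +1.
step 6: -10 + 1 → -9
step 7: -9 + 2 → -7
step 8: -7 + 3 → -4

-4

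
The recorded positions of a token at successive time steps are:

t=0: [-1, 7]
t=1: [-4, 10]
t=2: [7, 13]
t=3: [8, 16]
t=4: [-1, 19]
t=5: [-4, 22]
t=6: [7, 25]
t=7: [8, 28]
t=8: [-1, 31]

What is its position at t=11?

First: cycles through -1, -4, 7, 8 every 4 steps. Step 11 lands at position 3 of the cycle → 8.
Second: linear, +3 per step → 40 at step 11.

[8, 40]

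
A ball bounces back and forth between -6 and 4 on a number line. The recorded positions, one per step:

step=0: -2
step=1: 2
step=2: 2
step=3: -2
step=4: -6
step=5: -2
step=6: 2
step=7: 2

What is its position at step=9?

The value reflects between -6 and 4, moving 4 per step.
  step 8: 2 → -2
  step 9: -2 → -6

-6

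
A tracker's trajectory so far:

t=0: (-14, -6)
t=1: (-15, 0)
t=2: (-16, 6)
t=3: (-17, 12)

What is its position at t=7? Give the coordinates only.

The position changes by (-1, +6) every step.
step 4: (-17, 12) + (-1, +6) → (-18, 18)
step 5: (-18, 18) + (-1, +6) → (-19, 24)
step 6: (-19, 24) + (-1, +6) → (-20, 30)
step 7: (-20, 30) + (-1, +6) → (-21, 36)

(-21, 36)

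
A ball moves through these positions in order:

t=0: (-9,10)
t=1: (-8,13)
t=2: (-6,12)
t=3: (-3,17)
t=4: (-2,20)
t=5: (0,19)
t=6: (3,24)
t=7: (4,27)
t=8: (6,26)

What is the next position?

Step-to-step displacements: (+1,+3), (+2,-1), (+3,+5), (+1,+3), (+2,-1), (+3,+5), (+1,+3), (+2,-1) — a repeating cycle of length 3.
step 9: apply (+3,+5) → (9,31)

(9,31)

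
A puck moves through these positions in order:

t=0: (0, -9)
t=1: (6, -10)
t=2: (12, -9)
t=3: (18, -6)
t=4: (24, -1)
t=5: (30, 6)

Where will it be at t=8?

First differences are (+6, -1), (+6, +1), (+6, +3), (+6, +5), (+6, +7); their common second difference is (+0, +2) (constant acceleration).
step 6: (30, 6) + (+6, +9) → (36, 15)
step 7: (36, 15) + (+6, +11) → (42, 26)
step 8: (42, 26) + (+6, +13) → (48, 39)

(48, 39)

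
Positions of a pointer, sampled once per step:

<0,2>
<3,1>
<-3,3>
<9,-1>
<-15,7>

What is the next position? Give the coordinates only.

<33,-9>

Consecutive displacements <+3,-1>, <-6,+2>, <+12,-4>, <-24,+8> scale by a factor of -2 each step.
step 5: <-15,7> + <+48,-16> → <33,-9>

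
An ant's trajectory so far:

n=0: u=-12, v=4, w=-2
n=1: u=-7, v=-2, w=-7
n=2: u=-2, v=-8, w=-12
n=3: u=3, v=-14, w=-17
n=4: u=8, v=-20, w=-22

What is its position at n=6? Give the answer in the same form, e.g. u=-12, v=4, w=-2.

u=18, v=-32, w=-32

Each step adds (+5,-6,-5) to the position.
step 5: u=8, v=-20, w=-22 + (+5,-6,-5) → u=13, v=-26, w=-27
step 6: u=13, v=-26, w=-27 + (+5,-6,-5) → u=18, v=-32, w=-32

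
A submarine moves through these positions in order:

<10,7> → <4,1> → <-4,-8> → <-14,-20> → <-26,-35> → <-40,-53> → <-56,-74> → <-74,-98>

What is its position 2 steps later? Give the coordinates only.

Successive displacements: <-6,-6>, <-8,-9>, <-10,-12>, <-12,-15>, <-14,-18>, <-16,-21>, <-18,-24> — each changes by <-2,-3>.
step 8: <-74,-98> + <-20,-27> → <-94,-125>
step 9: <-94,-125> + <-22,-30> → <-116,-155>

<-116,-155>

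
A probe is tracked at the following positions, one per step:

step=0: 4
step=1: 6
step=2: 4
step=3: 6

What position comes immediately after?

Consecutive displacements +2, -2, +2 scale by a factor of -1 each step.
step 4: 6 − 2 → 4

4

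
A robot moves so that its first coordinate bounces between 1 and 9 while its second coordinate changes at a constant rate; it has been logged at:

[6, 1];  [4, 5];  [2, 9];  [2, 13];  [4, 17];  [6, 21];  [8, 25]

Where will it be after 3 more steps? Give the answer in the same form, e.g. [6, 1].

[4, 37]

The first coordinate travels 2 per step and bounces off the walls at 1 and 9.
  step 7: 8 → 8
  step 8: 8 → 6
  step 9: 6 → 4
The second coordinate changes by +4 each step: at step 9 it is 37.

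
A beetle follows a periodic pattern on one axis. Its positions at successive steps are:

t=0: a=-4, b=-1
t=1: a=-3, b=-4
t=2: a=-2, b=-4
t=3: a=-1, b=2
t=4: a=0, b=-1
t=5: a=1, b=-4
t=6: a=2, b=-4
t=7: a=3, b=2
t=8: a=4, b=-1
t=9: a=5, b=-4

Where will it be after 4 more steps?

a=9, b=-4

A: linear, +1 per step → 9 at step 13.
B: cycles through -1, -4, -4, 2 every 4 steps. Step 13 lands at position 1 of the cycle → -4.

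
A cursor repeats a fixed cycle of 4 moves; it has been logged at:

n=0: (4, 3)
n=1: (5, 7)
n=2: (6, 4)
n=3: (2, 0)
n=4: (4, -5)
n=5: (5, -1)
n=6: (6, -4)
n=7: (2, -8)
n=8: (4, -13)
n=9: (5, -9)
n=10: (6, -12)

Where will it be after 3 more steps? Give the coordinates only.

The moves between consecutive positions are (+1, +4), (+1, -3), (-4, -4), (+2, -5), (+1, +4), (+1, -3), (-4, -4), (+2, -5), (+1, +4), (+1, -3); they repeat the 4-cycle [(+1, +4), (+1, -3), (-4, -4), (+2, -5)].
step 11: apply (-4, -4) → (2, -16)
step 12: apply (+2, -5) → (4, -21)
step 13: apply (+1, +4) → (5, -17)

(5, -17)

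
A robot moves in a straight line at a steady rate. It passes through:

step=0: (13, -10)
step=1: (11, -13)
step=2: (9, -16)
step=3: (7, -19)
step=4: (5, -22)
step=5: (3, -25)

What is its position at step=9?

(-5, -37)

Each step adds (-2, -3) to the position.
step 6: (3, -25) + (-2, -3) → (1, -28)
step 7: (1, -28) + (-2, -3) → (-1, -31)
step 8: (-1, -31) + (-2, -3) → (-3, -34)
step 9: (-3, -34) + (-2, -3) → (-5, -37)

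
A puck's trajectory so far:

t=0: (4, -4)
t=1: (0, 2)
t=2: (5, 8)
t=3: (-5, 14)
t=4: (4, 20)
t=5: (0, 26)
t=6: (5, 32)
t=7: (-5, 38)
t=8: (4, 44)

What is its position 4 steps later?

(4, 68)

First: cycles through 4, 0, 5, -5 every 4 steps. Step 12 lands at position 0 of the cycle → 4.
Second: linear, +6 per step → 68 at step 12.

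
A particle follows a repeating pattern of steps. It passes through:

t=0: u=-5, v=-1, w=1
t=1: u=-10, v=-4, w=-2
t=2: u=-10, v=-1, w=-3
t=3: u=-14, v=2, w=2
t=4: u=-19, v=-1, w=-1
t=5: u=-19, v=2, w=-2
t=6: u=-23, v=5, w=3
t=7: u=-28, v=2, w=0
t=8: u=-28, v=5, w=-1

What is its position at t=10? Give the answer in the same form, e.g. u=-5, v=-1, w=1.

u=-37, v=5, w=1

Step-to-step displacements: (-5, -3, -3), (+0, +3, -1), (-4, +3, +5), (-5, -3, -3), (+0, +3, -1), (-4, +3, +5), (-5, -3, -3), (+0, +3, -1) — a repeating cycle of length 3.
step 9: apply (-4, +3, +5) → u=-32, v=8, w=4
step 10: apply (-5, -3, -3) → u=-37, v=5, w=1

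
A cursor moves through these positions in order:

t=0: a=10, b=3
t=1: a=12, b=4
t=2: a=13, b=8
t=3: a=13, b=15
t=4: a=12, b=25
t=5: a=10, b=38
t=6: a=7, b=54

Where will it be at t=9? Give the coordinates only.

a=-8, b=120

Successive displacements: (+2, +1), (+1, +4), (+0, +7), (-1, +10), (-2, +13), (-3, +16) — each changes by (-1, +3).
step 7: a=7, b=54 + (-4, +19) → a=3, b=73
step 8: a=3, b=73 + (-5, +22) → a=-2, b=95
step 9: a=-2, b=95 + (-6, +25) → a=-8, b=120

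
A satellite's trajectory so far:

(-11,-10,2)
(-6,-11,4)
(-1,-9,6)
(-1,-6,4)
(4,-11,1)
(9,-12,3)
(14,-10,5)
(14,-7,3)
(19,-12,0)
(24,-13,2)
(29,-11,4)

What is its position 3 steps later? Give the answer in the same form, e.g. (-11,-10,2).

Step-to-step displacements: (+5,-1,+2), (+5,+2,+2), (+0,+3,-2), (+5,-5,-3), (+5,-1,+2), (+5,+2,+2), (+0,+3,-2), (+5,-5,-3), (+5,-1,+2), (+5,+2,+2) — a repeating cycle of length 4.
step 11: apply (+0,+3,-2) → (29,-8,2)
step 12: apply (+5,-5,-3) → (34,-13,-1)
step 13: apply (+5,-1,+2) → (39,-14,1)

(39,-14,1)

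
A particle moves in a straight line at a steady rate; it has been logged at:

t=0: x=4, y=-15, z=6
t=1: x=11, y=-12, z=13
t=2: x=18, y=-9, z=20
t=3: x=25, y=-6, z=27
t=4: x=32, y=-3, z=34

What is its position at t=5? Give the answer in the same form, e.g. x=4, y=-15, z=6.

Constant displacement of (+7,+3,+7) per step.
step 5: x=32, y=-3, z=34 + (+7,+3,+7) → x=39, y=0, z=41

x=39, y=0, z=41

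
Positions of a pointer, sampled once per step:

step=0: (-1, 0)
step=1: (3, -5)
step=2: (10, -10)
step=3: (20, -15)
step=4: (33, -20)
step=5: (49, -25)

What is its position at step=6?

Successive displacements: (+4, -5), (+7, -5), (+10, -5), (+13, -5), (+16, -5) — each changes by (+3, +0).
step 6: (49, -25) + (+19, -5) → (68, -30)

(68, -30)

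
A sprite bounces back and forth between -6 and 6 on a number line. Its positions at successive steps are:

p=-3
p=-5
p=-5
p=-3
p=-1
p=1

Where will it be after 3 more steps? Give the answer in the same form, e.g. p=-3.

The value reflects between -6 and 6, moving 2 per step.
  step 6: 1 → 3
  step 7: 3 → 5
  step 8: 5 → 5

p=5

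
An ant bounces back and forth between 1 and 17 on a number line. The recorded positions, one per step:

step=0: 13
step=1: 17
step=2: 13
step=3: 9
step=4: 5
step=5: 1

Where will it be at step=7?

The value reflects between 1 and 17, moving 4 per step.
  step 6: 1 → 5
  step 7: 5 → 9

9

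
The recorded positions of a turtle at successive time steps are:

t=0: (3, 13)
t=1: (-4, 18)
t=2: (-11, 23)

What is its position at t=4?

(-25, 33)

Constant displacement of (-7, +5) per step.
step 3: (-11, 23) + (-7, +5) → (-18, 28)
step 4: (-18, 28) + (-7, +5) → (-25, 33)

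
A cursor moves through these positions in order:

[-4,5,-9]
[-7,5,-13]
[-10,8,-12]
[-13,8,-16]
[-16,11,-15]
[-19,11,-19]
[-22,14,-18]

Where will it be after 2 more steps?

[-28,17,-21]

Differencing gives [-3,+0,-4], [-3,+3,+1], [-3,+0,-4], [-3,+3,+1], [-3,+0,-4], [-3,+3,+1]. This is the pattern [-3,+0,-4], [-3,+3,+1] repeated.
step 7: apply [-3,+0,-4] → [-25,14,-22]
step 8: apply [-3,+3,+1] → [-28,17,-21]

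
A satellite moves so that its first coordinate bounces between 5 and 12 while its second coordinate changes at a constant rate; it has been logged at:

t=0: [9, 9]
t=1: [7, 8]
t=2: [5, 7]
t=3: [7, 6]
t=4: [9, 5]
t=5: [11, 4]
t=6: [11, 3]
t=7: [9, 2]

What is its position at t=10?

[7, -1]

The first coordinate travels 2 per step and bounces off the walls at 5 and 12.
  step 8: 9 → 7
  step 9: 7 → 5
  step 10: 5 → 7
The second coordinate changes by -1 each step: at step 10 it is -1.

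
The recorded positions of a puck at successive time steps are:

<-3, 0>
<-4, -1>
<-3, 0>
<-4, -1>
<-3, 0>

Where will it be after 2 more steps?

Step-to-step displacements: <-1, -1>, <+1, +1>, <-1, -1>, <+1, +1>; each is -1× the previous.
step 5: <-3, 0> + <-1, -1> → <-4, -1>
step 6: <-4, -1> + <+1, +1> → <-3, 0>

<-3, 0>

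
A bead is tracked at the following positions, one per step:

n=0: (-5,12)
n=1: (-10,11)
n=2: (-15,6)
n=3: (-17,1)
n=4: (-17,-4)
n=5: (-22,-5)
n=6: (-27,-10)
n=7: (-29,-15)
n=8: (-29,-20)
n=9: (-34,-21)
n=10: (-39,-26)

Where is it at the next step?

The moves between consecutive positions are (-5,-1), (-5,-5), (-2,-5), (+0,-5), (-5,-1), (-5,-5), (-2,-5), (+0,-5), (-5,-1), (-5,-5); they repeat the 4-cycle [(-5,-1), (-5,-5), (-2,-5), (+0,-5)].
step 11: apply (-2,-5) → (-41,-31)

(-41,-31)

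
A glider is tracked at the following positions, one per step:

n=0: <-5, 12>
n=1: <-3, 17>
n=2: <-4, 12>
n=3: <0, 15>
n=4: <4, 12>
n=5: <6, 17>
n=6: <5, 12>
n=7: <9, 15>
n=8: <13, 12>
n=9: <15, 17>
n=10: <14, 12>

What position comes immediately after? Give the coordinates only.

<18, 15>

Step-to-step displacements: <+2, +5>, <-1, -5>, <+4, +3>, <+4, -3>, <+2, +5>, <-1, -5>, <+4, +3>, <+4, -3>, <+2, +5>, <-1, -5> — a repeating cycle of length 4.
step 11: apply <+4, +3> → <18, 15>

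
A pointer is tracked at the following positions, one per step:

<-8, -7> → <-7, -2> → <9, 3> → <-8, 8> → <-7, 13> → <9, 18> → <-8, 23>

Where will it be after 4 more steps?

<-7, 43>

First: cycles through -8, -7, 9 every 3 steps. Step 10 lands at position 1 of the cycle → -7.
Second: linear, +5 per step → 43 at step 10.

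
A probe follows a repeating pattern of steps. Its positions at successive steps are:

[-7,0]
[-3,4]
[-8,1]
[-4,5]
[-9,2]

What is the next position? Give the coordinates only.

[-5,6]

The moves between consecutive positions are [+4,+4], [-5,-3], [+4,+4], [-5,-3]; they repeat the 2-cycle [[+4,+4], [-5,-3]].
step 5: apply [+4,+4] → [-5,6]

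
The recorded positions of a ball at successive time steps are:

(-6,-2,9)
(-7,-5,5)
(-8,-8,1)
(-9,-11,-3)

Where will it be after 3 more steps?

(-12,-20,-15)

Constant displacement of (-1,-3,-4) per step.
step 4: (-9,-11,-3) + (-1,-3,-4) → (-10,-14,-7)
step 5: (-10,-14,-7) + (-1,-3,-4) → (-11,-17,-11)
step 6: (-11,-17,-11) + (-1,-3,-4) → (-12,-20,-15)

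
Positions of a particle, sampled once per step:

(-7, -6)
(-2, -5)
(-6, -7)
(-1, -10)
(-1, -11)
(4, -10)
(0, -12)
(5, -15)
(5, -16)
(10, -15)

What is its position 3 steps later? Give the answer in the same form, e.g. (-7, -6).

(11, -21)

Step-to-step displacements: (+5, +1), (-4, -2), (+5, -3), (+0, -1), (+5, +1), (-4, -2), (+5, -3), (+0, -1), (+5, +1) — a repeating cycle of length 4.
step 10: apply (-4, -2) → (6, -17)
step 11: apply (+5, -3) → (11, -20)
step 12: apply (+0, -1) → (11, -21)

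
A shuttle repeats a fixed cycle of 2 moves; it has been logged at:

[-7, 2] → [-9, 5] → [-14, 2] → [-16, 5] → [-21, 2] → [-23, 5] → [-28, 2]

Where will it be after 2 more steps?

Differencing gives [-2, +3], [-5, -3], [-2, +3], [-5, -3], [-2, +3], [-5, -3]. This is the pattern [-2, +3], [-5, -3] repeated.
step 7: apply [-2, +3] → [-30, 5]
step 8: apply [-5, -3] → [-35, 2]

[-35, 2]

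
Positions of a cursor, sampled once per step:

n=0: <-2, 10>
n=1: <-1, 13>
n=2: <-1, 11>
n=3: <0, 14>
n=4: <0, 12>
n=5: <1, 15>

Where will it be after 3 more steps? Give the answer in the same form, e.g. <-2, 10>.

The moves between consecutive positions are <+1, +3>, <+0, -2>, <+1, +3>, <+0, -2>, <+1, +3>; they repeat the 2-cycle [<+1, +3>, <+0, -2>].
step 6: apply <+0, -2> → <1, 13>
step 7: apply <+1, +3> → <2, 16>
step 8: apply <+0, -2> → <2, 14>

<2, 14>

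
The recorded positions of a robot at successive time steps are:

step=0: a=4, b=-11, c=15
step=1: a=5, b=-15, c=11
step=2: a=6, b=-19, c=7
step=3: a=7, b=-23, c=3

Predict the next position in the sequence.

a=8, b=-27, c=-1

Each step adds (+1,-4,-4) to the position.
step 4: a=7, b=-23, c=3 + (+1,-4,-4) → a=8, b=-27, c=-1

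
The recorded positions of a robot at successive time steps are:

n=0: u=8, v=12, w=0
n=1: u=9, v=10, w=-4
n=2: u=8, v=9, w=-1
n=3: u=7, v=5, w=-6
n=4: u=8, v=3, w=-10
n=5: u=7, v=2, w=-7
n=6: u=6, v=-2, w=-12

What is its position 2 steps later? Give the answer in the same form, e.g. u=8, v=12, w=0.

Differencing gives (+1, -2, -4), (-1, -1, +3), (-1, -4, -5), (+1, -2, -4), (-1, -1, +3), (-1, -4, -5). This is the pattern (+1, -2, -4), (-1, -1, +3), (-1, -4, -5) repeated.
step 7: apply (+1, -2, -4) → u=7, v=-4, w=-16
step 8: apply (-1, -1, +3) → u=6, v=-5, w=-13

u=6, v=-5, w=-13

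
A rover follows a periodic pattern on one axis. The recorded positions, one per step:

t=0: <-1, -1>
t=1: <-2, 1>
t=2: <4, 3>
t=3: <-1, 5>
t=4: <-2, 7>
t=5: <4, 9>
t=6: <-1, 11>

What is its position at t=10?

<-2, 19>

First: cycles through -1, -2, 4 every 3 steps. Step 10 lands at position 1 of the cycle → -2.
Second: linear, +2 per step → 19 at step 10.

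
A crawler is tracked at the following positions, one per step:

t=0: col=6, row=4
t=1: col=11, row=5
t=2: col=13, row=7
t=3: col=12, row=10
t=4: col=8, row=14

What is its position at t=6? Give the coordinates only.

col=-9, row=25

Successive displacements: (+5, +1), (+2, +2), (-1, +3), (-4, +4) — each changes by (-3, +1).
step 5: col=8, row=14 + (-7, +5) → col=1, row=19
step 6: col=1, row=19 + (-10, +6) → col=-9, row=25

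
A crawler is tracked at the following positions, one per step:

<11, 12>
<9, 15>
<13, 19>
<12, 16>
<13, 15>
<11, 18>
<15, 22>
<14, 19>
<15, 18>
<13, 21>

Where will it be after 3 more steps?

Step-to-step displacements: <-2, +3>, <+4, +4>, <-1, -3>, <+1, -1>, <-2, +3>, <+4, +4>, <-1, -3>, <+1, -1>, <-2, +3> — a repeating cycle of length 4.
step 10: apply <+4, +4> → <17, 25>
step 11: apply <-1, -3> → <16, 22>
step 12: apply <+1, -1> → <17, 21>

<17, 21>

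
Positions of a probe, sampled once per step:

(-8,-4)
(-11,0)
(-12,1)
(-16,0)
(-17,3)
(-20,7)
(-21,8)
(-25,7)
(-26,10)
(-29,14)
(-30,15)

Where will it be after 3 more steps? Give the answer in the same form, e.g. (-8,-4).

(-38,21)

The moves between consecutive positions are (-3,+4), (-1,+1), (-4,-1), (-1,+3), (-3,+4), (-1,+1), (-4,-1), (-1,+3), (-3,+4), (-1,+1); they repeat the 4-cycle [(-3,+4), (-1,+1), (-4,-1), (-1,+3)].
step 11: apply (-4,-1) → (-34,14)
step 12: apply (-1,+3) → (-35,17)
step 13: apply (-3,+4) → (-38,21)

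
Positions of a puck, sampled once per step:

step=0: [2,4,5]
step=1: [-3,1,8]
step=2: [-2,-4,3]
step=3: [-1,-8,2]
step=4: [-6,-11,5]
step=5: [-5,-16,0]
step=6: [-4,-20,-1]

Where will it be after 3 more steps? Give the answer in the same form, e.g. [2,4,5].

The moves between consecutive positions are [-5,-3,+3], [+1,-5,-5], [+1,-4,-1], [-5,-3,+3], [+1,-5,-5], [+1,-4,-1]; they repeat the 3-cycle [[-5,-3,+3], [+1,-5,-5], [+1,-4,-1]].
step 7: apply [-5,-3,+3] → [-9,-23,2]
step 8: apply [+1,-5,-5] → [-8,-28,-3]
step 9: apply [+1,-4,-1] → [-7,-32,-4]

[-7,-32,-4]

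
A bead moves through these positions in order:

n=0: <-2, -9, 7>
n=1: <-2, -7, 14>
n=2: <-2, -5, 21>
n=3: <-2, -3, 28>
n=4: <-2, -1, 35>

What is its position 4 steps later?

<-2, 7, 63>

The position changes by <+0, +2, +7> every step.
step 5: <-2, -1, 35> + <+0, +2, +7> → <-2, 1, 42>
step 6: <-2, 1, 42> + <+0, +2, +7> → <-2, 3, 49>
step 7: <-2, 3, 49> + <+0, +2, +7> → <-2, 5, 56>
step 8: <-2, 5, 56> + <+0, +2, +7> → <-2, 7, 63>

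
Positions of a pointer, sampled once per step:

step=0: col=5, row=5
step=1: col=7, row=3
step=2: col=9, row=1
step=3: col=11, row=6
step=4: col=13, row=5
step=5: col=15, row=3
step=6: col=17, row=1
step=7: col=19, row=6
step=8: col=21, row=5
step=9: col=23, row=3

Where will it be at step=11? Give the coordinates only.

col=27, row=6

The col coordinate changes by +2 each step, so at step 11 it is 5 + 11·(2) = 27.
The row coordinate repeats the cycle [5, 3, 1, 6] with period 4; step 11 mod 4 = 3, giving 6.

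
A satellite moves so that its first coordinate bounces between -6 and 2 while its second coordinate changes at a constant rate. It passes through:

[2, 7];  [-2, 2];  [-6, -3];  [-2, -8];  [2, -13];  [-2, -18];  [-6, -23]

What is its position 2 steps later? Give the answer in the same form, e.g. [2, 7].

[2, -33]

The first coordinate reflects between -6 and 2, moving 4 per step.
  step 7: -6 → -2
  step 8: -2 → 2
The second coordinate changes by -5 each step: at step 8 it is -33.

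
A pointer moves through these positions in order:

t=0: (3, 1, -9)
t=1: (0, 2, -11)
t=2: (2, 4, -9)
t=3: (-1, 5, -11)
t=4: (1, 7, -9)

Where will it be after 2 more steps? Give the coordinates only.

(0, 10, -9)

The moves between consecutive positions are (-3, +1, -2), (+2, +2, +2), (-3, +1, -2), (+2, +2, +2); they repeat the 2-cycle [(-3, +1, -2), (+2, +2, +2)].
step 5: apply (-3, +1, -2) → (-2, 8, -11)
step 6: apply (+2, +2, +2) → (0, 10, -9)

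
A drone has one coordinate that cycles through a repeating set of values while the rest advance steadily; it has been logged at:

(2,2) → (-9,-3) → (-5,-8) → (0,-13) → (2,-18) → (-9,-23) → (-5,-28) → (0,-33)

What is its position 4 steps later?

First: cycles through 2, -9, -5, 0 every 4 steps. Step 11 lands at position 3 of the cycle → 0.
Second: linear, -5 per step → -53 at step 11.

(0,-53)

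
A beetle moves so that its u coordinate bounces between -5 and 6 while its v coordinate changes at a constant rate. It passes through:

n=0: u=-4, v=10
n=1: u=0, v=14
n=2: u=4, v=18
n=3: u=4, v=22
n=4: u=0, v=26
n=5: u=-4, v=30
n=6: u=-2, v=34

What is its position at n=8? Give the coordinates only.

The u coordinate travels 4 per step and bounces off the walls at -5 and 6.
  step 7: -2 → 2
  step 8: 2 → 6
The v coordinate changes by +4 each step: at step 8 it is 42.

u=6, v=42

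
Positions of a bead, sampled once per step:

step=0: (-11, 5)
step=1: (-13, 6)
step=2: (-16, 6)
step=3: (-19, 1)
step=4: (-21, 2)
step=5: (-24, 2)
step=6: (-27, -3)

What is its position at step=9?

(-35, -7)

Differencing gives (-2, +1), (-3, +0), (-3, -5), (-2, +1), (-3, +0), (-3, -5). This is the pattern (-2, +1), (-3, +0), (-3, -5) repeated.
step 7: apply (-2, +1) → (-29, -2)
step 8: apply (-3, +0) → (-32, -2)
step 9: apply (-3, -5) → (-35, -7)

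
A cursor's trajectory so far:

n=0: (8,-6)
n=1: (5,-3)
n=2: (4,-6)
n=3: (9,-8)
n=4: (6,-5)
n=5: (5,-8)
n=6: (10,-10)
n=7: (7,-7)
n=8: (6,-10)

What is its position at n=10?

(8,-9)

The moves between consecutive positions are (-3,+3), (-1,-3), (+5,-2), (-3,+3), (-1,-3), (+5,-2), (-3,+3), (-1,-3); they repeat the 3-cycle [(-3,+3), (-1,-3), (+5,-2)].
step 9: apply (+5,-2) → (11,-12)
step 10: apply (-3,+3) → (8,-9)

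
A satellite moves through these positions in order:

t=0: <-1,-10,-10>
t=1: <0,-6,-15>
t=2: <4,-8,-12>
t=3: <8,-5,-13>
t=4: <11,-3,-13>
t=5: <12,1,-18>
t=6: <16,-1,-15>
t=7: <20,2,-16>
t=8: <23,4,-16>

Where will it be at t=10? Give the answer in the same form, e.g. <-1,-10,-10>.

Differencing gives <+1,+4,-5>, <+4,-2,+3>, <+4,+3,-1>, <+3,+2,+0>, <+1,+4,-5>, <+4,-2,+3>, <+4,+3,-1>, <+3,+2,+0>. This is the pattern <+1,+4,-5>, <+4,-2,+3>, <+4,+3,-1>, <+3,+2,+0> repeated.
step 9: apply <+1,+4,-5> → <24,8,-21>
step 10: apply <+4,-2,+3> → <28,6,-18>

<28,6,-18>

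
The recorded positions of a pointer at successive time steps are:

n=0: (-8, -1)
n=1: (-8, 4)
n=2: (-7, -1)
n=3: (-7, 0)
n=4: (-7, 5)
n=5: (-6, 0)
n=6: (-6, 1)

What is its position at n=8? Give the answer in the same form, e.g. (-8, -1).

(-5, 1)

Step-to-step displacements: (+0, +5), (+1, -5), (+0, +1), (+0, +5), (+1, -5), (+0, +1) — a repeating cycle of length 3.
step 7: apply (+0, +5) → (-6, 6)
step 8: apply (+1, -5) → (-5, 1)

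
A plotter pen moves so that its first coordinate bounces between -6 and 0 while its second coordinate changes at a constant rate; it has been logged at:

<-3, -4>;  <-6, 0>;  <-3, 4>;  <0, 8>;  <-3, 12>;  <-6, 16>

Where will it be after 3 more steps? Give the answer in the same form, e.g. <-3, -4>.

<-3, 28>

The first coordinate travels 3 per step and bounces off the walls at -6 and 0.
  step 6: -6 → -3
  step 7: -3 → 0
  step 8: 0 → -3
The second coordinate changes by +4 each step: at step 8 it is 28.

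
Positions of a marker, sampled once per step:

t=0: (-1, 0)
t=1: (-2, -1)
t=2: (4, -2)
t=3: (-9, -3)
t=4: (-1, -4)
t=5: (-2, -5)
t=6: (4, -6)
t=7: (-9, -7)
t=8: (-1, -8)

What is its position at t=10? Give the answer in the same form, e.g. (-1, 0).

First: cycles through -1, -2, 4, -9 every 4 steps. Step 10 lands at position 2 of the cycle → 4.
Second: linear, -1 per step → -10 at step 10.

(4, -10)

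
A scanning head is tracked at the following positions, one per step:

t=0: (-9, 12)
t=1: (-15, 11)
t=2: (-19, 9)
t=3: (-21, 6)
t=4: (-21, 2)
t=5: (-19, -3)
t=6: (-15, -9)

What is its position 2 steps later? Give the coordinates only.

Taking differences between consecutive positions: (-6, -1), (-4, -2), (-2, -3), (+0, -4), (+2, -5), (+4, -6). These grow by (+2, -1) each step.
step 7: (-15, -9) + (+6, -7) → (-9, -16)
step 8: (-9, -16) + (+8, -8) → (-1, -24)

(-1, -24)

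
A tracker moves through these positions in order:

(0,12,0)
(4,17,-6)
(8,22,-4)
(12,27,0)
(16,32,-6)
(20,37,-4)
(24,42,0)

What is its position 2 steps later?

(32,52,-4)

First: linear, +4 per step → 32 at step 8.
Second: linear, +5 per step → 52 at step 8.
Third: cycles through 0, -6, -4 every 3 steps. Step 8 lands at position 2 of the cycle → -4.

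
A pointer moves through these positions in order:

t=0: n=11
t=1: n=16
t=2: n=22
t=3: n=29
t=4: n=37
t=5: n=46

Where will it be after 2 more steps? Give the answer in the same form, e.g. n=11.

n=67

First differences are +5, +6, +7, +8, +9; their common second difference is +1 (constant acceleration).
step 6: 46 + 10 → n=56
step 7: 56 + 11 → n=67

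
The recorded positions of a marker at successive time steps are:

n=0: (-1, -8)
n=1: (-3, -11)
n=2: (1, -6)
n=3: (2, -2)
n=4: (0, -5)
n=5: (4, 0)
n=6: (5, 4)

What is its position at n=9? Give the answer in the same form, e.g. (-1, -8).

(8, 10)

Step-to-step displacements: (-2, -3), (+4, +5), (+1, +4), (-2, -3), (+4, +5), (+1, +4) — a repeating cycle of length 3.
step 7: apply (-2, -3) → (3, 1)
step 8: apply (+4, +5) → (7, 6)
step 9: apply (+1, +4) → (8, 10)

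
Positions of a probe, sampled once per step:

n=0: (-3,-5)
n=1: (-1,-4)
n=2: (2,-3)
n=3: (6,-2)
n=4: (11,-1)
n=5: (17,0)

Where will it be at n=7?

First differences are (+2,+1), (+3,+1), (+4,+1), (+5,+1), (+6,+1); their common second difference is (+1,+0) (constant acceleration).
step 6: (17,0) + (+7,+1) → (24,1)
step 7: (24,1) + (+8,+1) → (32,2)

(32,2)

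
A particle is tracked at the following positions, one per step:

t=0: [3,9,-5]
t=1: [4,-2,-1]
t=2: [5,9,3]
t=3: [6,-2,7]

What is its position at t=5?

[8,-2,15]

First: linear, +1 per step → 8 at step 5.
Second: cycles through 9, -2 every 2 steps. Step 5 lands at position 1 of the cycle → -2.
Third: linear, +4 per step → 15 at step 5.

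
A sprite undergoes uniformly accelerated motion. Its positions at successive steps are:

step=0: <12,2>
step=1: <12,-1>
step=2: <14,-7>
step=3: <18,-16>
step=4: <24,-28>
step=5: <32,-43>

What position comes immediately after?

Taking differences between consecutive positions: <+0,-3>, <+2,-6>, <+4,-9>, <+6,-12>, <+8,-15>. These grow by <+2,-3> each step.
step 6: <32,-43> + <+10,-18> → <42,-61>

<42,-61>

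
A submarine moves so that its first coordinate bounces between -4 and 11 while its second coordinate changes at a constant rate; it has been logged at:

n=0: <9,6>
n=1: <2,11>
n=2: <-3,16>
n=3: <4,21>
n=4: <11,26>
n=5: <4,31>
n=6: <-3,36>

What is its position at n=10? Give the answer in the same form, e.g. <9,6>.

The first coordinate travels 7 per step and bounces off the walls at -4 and 11.
  step 7: -3 → 2
  step 8: 2 → 9
  step 9: 9 → 6
  step 10: 6 → -1
The second coordinate changes by +5 each step: at step 10 it is 56.

<-1,56>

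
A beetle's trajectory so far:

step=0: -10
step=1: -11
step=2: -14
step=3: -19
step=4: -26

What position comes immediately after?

Successive displacements: -1, -3, -5, -7 — each changes by -2.
step 5: -26 − 9 → -35

-35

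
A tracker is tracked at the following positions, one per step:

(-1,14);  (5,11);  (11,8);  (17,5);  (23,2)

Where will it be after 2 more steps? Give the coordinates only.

Constant displacement of (+6,-3) per step.
step 5: (23,2) + (+6,-3) → (29,-1)
step 6: (29,-1) + (+6,-3) → (35,-4)

(35,-4)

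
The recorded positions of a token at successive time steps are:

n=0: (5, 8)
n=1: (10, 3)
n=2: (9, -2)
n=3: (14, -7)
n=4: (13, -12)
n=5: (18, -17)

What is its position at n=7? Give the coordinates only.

(22, -27)

Differencing gives (+5, -5), (-1, -5), (+5, -5), (-1, -5), (+5, -5). This is the pattern (+5, -5), (-1, -5) repeated.
step 6: apply (-1, -5) → (17, -22)
step 7: apply (+5, -5) → (22, -27)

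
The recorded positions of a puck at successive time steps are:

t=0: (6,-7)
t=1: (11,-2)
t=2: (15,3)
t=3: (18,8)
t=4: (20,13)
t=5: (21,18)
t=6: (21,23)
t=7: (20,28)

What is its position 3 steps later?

(11,43)

Taking differences between consecutive positions: (+5,+5), (+4,+5), (+3,+5), (+2,+5), (+1,+5), (+0,+5), (-1,+5). These grow by (-1,+0) each step.
step 8: (20,28) + (-2,+5) → (18,33)
step 9: (18,33) + (-3,+5) → (15,38)
step 10: (15,38) + (-4,+5) → (11,43)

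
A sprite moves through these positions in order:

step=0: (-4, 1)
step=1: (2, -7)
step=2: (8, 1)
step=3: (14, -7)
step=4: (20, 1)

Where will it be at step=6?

(32, 1)

First: linear, +6 per step → 32 at step 6.
Second: cycles through 1, -7 every 2 steps. Step 6 lands at position 0 of the cycle → 1.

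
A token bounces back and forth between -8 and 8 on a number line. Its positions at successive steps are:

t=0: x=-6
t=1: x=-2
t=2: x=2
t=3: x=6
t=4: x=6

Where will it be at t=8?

x=-6

The value reflects between -8 and 8, moving 4 per step.
  step 5: 6 → 2
  step 6: 2 → -2
  step 7: -2 → -6
  step 8: -6 → -6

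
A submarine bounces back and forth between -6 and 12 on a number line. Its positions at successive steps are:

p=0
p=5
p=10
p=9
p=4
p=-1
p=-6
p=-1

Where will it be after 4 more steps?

The value reflects between -6 and 12, moving 5 per step.
  step 8: -1 → 4
  step 9: 4 → 9
  step 10: 9 → 10
  step 11: 10 → 5

p=5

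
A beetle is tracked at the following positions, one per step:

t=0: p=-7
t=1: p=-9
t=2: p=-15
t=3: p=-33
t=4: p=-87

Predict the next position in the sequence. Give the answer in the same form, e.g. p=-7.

p=-249

Step-to-step displacements: -2, -6, -18, -54; each is 3× the previous.
step 5: -87 − 162 → p=-249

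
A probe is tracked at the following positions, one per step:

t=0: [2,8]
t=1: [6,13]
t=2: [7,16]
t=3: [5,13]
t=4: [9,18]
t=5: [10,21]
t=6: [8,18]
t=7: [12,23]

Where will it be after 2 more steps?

[11,23]

Differencing gives [+4,+5], [+1,+3], [-2,-3], [+4,+5], [+1,+3], [-2,-3], [+4,+5]. This is the pattern [+4,+5], [+1,+3], [-2,-3] repeated.
step 8: apply [+1,+3] → [13,26]
step 9: apply [-2,-3] → [11,23]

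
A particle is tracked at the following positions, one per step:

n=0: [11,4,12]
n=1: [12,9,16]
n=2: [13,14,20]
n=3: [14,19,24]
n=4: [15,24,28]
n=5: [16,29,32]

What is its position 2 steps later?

[18,39,40]

Each step adds [+1,+5,+4] to the position.
step 6: [16,29,32] + [+1,+5,+4] → [17,34,36]
step 7: [17,34,36] + [+1,+5,+4] → [18,39,40]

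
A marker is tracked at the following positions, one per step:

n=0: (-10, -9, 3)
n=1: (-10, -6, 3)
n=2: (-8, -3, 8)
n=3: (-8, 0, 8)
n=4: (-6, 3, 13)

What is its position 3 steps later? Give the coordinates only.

(-4, 12, 18)

The moves between consecutive positions are (+0, +3, +0), (+2, +3, +5), (+0, +3, +0), (+2, +3, +5); they repeat the 2-cycle [(+0, +3, +0), (+2, +3, +5)].
step 5: apply (+0, +3, +0) → (-6, 6, 13)
step 6: apply (+2, +3, +5) → (-4, 9, 18)
step 7: apply (+0, +3, +0) → (-4, 12, 18)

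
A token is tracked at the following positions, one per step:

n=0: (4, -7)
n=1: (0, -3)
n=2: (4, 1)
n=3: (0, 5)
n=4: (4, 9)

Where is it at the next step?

First: cycles through 4, 0 every 2 steps. Step 5 lands at position 1 of the cycle → 0.
Second: linear, +4 per step → 13 at step 5.

(0, 13)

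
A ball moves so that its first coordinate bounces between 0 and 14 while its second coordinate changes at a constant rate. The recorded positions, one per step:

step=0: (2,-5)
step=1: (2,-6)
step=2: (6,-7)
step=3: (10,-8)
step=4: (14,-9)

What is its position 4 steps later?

The first coordinate reflects between 0 and 14, moving 4 per step.
  step 5: 14 → 10
  step 6: 10 → 6
  step 7: 6 → 2
  step 8: 2 → 2
The second coordinate changes by -1 each step: at step 8 it is -13.

(2,-13)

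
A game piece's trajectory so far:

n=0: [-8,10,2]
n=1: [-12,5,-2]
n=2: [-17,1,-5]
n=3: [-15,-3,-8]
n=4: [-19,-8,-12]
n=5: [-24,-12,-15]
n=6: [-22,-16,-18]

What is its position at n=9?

[-29,-29,-28]

Differencing gives [-4,-5,-4], [-5,-4,-3], [+2,-4,-3], [-4,-5,-4], [-5,-4,-3], [+2,-4,-3]. This is the pattern [-4,-5,-4], [-5,-4,-3], [+2,-4,-3] repeated.
step 7: apply [-4,-5,-4] → [-26,-21,-22]
step 8: apply [-5,-4,-3] → [-31,-25,-25]
step 9: apply [+2,-4,-3] → [-29,-29,-28]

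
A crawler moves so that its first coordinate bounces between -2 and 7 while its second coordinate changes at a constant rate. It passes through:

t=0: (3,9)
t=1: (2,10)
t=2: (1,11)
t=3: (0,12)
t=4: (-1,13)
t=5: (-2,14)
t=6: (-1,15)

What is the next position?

(0,16)

The first coordinate travels 1 per step and bounces off the walls at -2 and 7.
  step 7: -1 → 0
The second coordinate changes by +1 each step: at step 7 it is 16.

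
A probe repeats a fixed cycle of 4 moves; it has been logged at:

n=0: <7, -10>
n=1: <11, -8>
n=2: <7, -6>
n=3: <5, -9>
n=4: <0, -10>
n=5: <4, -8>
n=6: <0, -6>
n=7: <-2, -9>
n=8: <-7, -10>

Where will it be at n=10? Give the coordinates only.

<-7, -6>

The moves between consecutive positions are <+4, +2>, <-4, +2>, <-2, -3>, <-5, -1>, <+4, +2>, <-4, +2>, <-2, -3>, <-5, -1>; they repeat the 4-cycle [<+4, +2>, <-4, +2>, <-2, -3>, <-5, -1>].
step 9: apply <+4, +2> → <-3, -8>
step 10: apply <-4, +2> → <-7, -6>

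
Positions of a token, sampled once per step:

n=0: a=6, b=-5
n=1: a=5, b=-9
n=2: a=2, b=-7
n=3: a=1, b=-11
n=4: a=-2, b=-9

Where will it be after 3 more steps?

a=-7, b=-15

Step-to-step displacements: (-1,-4), (-3,+2), (-1,-4), (-3,+2) — a repeating cycle of length 2.
step 5: apply (-1,-4) → a=-3, b=-13
step 6: apply (-3,+2) → a=-6, b=-11
step 7: apply (-1,-4) → a=-7, b=-15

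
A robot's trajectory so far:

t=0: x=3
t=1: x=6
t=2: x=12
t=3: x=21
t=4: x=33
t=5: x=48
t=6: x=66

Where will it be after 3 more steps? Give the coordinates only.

x=138

Successive displacements: +3, +6, +9, +12, +15, +18 — each changes by +3.
step 7: 66 + 21 → x=87
step 8: 87 + 24 → x=111
step 9: 111 + 27 → x=138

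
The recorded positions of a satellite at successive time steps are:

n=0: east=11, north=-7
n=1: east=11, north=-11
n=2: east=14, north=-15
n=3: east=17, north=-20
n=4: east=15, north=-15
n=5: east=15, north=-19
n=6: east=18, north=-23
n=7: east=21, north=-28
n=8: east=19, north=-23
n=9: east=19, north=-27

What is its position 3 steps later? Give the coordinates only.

Step-to-step displacements: (+0, -4), (+3, -4), (+3, -5), (-2, +5), (+0, -4), (+3, -4), (+3, -5), (-2, +5), (+0, -4) — a repeating cycle of length 4.
step 10: apply (+3, -4) → east=22, north=-31
step 11: apply (+3, -5) → east=25, north=-36
step 12: apply (-2, +5) → east=23, north=-31

east=23, north=-31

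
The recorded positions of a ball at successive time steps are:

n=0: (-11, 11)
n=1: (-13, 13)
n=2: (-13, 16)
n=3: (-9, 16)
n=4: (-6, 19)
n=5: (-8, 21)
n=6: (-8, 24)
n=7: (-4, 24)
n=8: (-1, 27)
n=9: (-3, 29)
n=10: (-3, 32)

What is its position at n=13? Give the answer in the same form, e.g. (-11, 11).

(2, 37)

Differencing gives (-2, +2), (+0, +3), (+4, +0), (+3, +3), (-2, +2), (+0, +3), (+4, +0), (+3, +3), (-2, +2), (+0, +3). This is the pattern (-2, +2), (+0, +3), (+4, +0), (+3, +3) repeated.
step 11: apply (+4, +0) → (1, 32)
step 12: apply (+3, +3) → (4, 35)
step 13: apply (-2, +2) → (2, 37)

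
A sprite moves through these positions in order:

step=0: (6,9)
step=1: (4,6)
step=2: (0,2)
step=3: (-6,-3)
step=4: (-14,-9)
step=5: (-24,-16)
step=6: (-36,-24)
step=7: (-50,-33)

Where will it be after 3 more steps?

(-104,-66)

Successive displacements: (-2,-3), (-4,-4), (-6,-5), (-8,-6), (-10,-7), (-12,-8), (-14,-9) — each changes by (-2,-1).
step 8: (-50,-33) + (-16,-10) → (-66,-43)
step 9: (-66,-43) + (-18,-11) → (-84,-54)
step 10: (-84,-54) + (-20,-12) → (-104,-66)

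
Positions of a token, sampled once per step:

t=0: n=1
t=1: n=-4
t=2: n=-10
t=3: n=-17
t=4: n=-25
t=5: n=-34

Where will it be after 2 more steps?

Taking differences between consecutive positions: -5, -6, -7, -8, -9. These grow by -1 each step.
step 6: -34 − 10 → n=-44
step 7: -44 − 11 → n=-55

n=-55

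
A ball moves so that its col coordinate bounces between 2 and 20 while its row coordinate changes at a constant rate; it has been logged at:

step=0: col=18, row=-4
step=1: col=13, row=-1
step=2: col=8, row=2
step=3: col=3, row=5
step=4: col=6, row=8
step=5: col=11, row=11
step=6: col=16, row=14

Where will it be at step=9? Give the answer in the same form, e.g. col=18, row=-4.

The col coordinate travels 5 per step and bounces off the walls at 2 and 20.
  step 7: 16 → 19
  step 8: 19 → 14
  step 9: 14 → 9
The row coordinate changes by +3 each step: at step 9 it is 23.

col=9, row=23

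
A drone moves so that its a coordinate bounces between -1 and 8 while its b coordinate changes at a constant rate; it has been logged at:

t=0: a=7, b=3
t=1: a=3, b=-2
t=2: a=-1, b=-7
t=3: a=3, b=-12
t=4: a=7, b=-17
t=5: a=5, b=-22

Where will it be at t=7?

a=1, b=-32

The a coordinate travels 4 per step and bounces off the walls at -1 and 8.
  step 6: 5 → 1
  step 7: 1 → 1
The b coordinate changes by -5 each step: at step 7 it is -32.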